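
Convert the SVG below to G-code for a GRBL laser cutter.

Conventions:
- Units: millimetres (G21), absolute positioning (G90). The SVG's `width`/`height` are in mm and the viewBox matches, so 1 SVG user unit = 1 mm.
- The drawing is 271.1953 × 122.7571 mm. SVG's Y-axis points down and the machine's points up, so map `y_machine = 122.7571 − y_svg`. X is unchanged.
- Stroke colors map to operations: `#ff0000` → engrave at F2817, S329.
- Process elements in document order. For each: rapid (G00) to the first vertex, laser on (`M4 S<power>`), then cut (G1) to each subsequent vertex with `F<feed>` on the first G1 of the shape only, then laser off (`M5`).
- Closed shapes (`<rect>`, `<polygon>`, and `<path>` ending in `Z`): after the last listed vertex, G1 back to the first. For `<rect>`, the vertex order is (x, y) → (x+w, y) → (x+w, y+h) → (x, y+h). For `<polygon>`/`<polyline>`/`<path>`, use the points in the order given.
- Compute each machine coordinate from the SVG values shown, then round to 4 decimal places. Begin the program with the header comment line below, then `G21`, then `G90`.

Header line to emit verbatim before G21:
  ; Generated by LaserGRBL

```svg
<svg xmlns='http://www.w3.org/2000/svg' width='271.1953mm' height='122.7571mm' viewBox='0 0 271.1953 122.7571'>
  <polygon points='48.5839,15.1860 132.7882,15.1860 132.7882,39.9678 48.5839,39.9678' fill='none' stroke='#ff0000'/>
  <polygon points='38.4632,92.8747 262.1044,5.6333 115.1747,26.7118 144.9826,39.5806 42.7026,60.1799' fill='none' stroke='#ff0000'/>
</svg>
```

; Generated by LaserGRBL
G21
G90
G00 X48.5839 Y107.5711
M4 S329
G1 X132.7882 Y107.5711 F2817
G1 X132.7882 Y82.7893
G1 X48.5839 Y82.7893
G1 X48.5839 Y107.5711
M5
G00 X38.4632 Y29.8824
M4 S329
G1 X262.1044 Y117.1238 F2817
G1 X115.1747 Y96.0453
G1 X144.9826 Y83.1765
G1 X42.7026 Y62.5772
G1 X38.4632 Y29.8824
M5

1 u = 1 mm; y_m = 122.7571 − y.

[1] `<polygon>` rectangle, #ff0000→engrave S329 F2817: (48.5839,107.5711) → (132.7882,107.5711) → (132.7882,82.7893) → (48.5839,82.7893) → (48.5839,107.5711) (closed)

[2] `<polygon>` closed polygon, #ff0000→engrave S329 F2817: (38.4632,29.8824) → (262.1044,117.1238) → (115.1747,96.0453) → (144.9826,83.1765) → (42.7026,62.5772) → (38.4632,29.8824) (closed)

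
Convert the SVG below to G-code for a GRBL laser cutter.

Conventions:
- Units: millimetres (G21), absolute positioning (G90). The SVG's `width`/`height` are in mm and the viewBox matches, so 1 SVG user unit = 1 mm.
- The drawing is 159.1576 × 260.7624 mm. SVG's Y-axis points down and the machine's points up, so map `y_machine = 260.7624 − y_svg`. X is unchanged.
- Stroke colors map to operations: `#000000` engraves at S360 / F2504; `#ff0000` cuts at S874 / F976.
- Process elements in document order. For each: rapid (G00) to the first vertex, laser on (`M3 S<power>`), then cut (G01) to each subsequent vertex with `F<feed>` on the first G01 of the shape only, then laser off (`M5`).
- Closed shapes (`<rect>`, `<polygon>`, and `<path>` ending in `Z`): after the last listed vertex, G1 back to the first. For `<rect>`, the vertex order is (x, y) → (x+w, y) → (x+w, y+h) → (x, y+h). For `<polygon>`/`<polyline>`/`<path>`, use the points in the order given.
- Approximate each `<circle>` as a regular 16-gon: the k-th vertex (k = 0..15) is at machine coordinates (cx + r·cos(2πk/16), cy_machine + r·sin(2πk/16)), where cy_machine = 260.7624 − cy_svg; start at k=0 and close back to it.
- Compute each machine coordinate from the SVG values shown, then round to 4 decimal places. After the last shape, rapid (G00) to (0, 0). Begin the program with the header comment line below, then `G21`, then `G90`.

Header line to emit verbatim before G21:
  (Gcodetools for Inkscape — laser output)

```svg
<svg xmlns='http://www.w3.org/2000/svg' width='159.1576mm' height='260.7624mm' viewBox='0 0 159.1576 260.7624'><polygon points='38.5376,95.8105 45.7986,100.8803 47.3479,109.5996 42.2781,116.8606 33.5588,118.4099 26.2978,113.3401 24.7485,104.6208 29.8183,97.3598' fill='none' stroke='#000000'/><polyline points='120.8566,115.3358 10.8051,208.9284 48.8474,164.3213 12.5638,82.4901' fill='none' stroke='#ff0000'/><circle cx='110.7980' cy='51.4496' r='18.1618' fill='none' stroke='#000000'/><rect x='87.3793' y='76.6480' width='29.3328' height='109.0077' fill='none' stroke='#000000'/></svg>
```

(Gcodetools for Inkscape — laser output)
G21
G90
G00 X38.5376 Y164.9519
M3 S360
G01 X45.7986 Y159.8821 F2504
G01 X47.3479 Y151.1628
G01 X42.2781 Y143.9018
G01 X33.5588 Y142.3525
G01 X26.2978 Y147.4223
G01 X24.7485 Y156.1416
G01 X29.8183 Y163.4026
G01 X38.5376 Y164.9519
M5
G00 X120.8566 Y145.4266
M3 S874
G01 X10.8051 Y51.8340 F976
G01 X48.8474 Y96.4411
G01 X12.5638 Y178.2723
M5
G00 X128.9598 Y209.3128
M3 S360
G01 X127.5773 Y216.2630 F2504
G01 X123.6403 Y222.1551
G01 X117.7482 Y226.0921
G01 X110.7980 Y227.4746
G01 X103.8478 Y226.0921
G01 X97.9557 Y222.1551
G01 X94.0187 Y216.2630
G01 X92.6362 Y209.3128
G01 X94.0187 Y202.3626
G01 X97.9557 Y196.4705
G01 X103.8478 Y192.5335
G01 X110.7980 Y191.1510
G01 X117.7482 Y192.5335
G01 X123.6403 Y196.4705
G01 X127.5773 Y202.3626
G01 X128.9598 Y209.3128
M5
G00 X87.3793 Y184.1144
M3 S360
G01 X116.7121 Y184.1144 F2504
G01 X116.7121 Y75.1067
G01 X87.3793 Y75.1067
G01 X87.3793 Y184.1144
M5
G00 X0.0000 Y0.0000

Since the viewBox matches the mm dimensions, user units are millimetres directly. The only transform is the Y-flip y_m = 260.7624 − y_svg.

Shape 1 is a regular polygon drawn with `<polygon>`. Its stroke #000000 means engrave at S360, F2504. After flipping Y the toolpath is (38.5376,164.9519) → (45.7986,159.8821) → (47.3479,151.1628) → (42.2781,143.9018) → (33.5588,142.3525) → (26.2978,147.4223) → (24.7485,156.1416) → (29.8183,163.4026) → (38.5376,164.9519), returning to the start.

Shape 2 is a open polyline drawn with `<polyline>`. Its stroke #ff0000 means cut at S874, F976. After flipping Y the toolpath is (120.8566,145.4266) → (10.8051,51.8340) → (48.8474,96.4411) → (12.5638,178.2723).

Shape 3 is a circle drawn with `<circle>`. Its stroke #000000 means engrave at S360, F2504. After flipping Y the toolpath is (128.9598,209.3128) → (127.5773,216.2630) → (123.6403,222.1551) → (117.7482,226.0921) → (110.7980,227.4746) → (103.8478,226.0921) → (97.9557,222.1551) → (94.0187,216.2630) → (92.6362,209.3128) → (94.0187,202.3626) → (97.9557,196.4705) → (103.8478,192.5335) → (110.7980,191.1510) → (117.7482,192.5335) → (123.6403,196.4705) → (127.5773,202.3626) → (128.9598,209.3128), returning to the start.

Shape 4 is a rectangle drawn with `<rect>`. Its stroke #000000 means engrave at S360, F2504. After flipping Y the toolpath is (87.3793,184.1144) → (116.7121,184.1144) → (116.7121,75.1067) → (87.3793,75.1067) → (87.3793,184.1144), returning to the start.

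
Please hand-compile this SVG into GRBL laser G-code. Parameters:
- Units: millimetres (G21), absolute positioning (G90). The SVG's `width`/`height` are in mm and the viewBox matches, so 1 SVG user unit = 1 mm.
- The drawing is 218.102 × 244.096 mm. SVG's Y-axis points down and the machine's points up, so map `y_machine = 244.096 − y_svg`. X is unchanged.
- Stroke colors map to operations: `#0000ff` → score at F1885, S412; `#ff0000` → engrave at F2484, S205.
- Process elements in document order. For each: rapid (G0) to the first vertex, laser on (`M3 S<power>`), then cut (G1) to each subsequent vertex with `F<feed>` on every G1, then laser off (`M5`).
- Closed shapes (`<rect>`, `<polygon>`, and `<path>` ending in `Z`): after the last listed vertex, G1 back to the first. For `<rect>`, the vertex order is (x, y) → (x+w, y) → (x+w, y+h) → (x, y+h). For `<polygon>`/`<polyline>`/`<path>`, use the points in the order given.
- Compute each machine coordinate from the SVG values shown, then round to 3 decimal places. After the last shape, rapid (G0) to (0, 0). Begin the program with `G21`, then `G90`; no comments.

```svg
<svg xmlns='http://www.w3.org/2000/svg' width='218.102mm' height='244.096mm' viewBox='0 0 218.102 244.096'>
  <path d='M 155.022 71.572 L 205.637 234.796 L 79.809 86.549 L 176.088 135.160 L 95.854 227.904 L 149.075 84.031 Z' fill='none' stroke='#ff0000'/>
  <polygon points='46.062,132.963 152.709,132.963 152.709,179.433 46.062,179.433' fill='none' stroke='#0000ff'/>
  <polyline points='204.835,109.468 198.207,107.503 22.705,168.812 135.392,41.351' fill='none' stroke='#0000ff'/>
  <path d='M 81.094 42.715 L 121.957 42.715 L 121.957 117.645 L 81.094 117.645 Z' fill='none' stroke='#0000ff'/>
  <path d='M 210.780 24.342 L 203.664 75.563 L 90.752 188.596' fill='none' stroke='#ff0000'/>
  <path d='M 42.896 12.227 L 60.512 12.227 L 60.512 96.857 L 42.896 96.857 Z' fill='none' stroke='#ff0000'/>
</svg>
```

viewBox `0 0 218.102 244.096` with mm width/height → 1 unit = 1 mm. Flip: y_m = 244.096 − y_svg.

**Shape 1** — `<path>` closed polygon, stroke `#ff0000` → engrave (S205, F2484). Machine vertices: (155.022,172.524) → (205.637,9.300) → (79.809,157.547) → (176.088,108.936) → (95.854,16.192) → (149.075,160.065) → (155.022,172.524). Closed: final G1 returns to the first vertex.

**Shape 2** — `<polygon>` rectangle, stroke `#0000ff` → score (S412, F1885). Machine vertices: (46.062,111.133) → (152.709,111.133) → (152.709,64.663) → (46.062,64.663) → (46.062,111.133). Closed: final G1 returns to the first vertex.

**Shape 3** — `<polyline>` open polyline, stroke `#0000ff` → score (S412, F1885). Machine vertices: (204.835,134.628) → (198.207,136.593) → (22.705,75.284) → (135.392,202.745). Open path.

**Shape 4** — `<path>` rectangle, stroke `#0000ff` → score (S412, F1885). Machine vertices: (81.094,201.381) → (121.957,201.381) → (121.957,126.451) → (81.094,126.451) → (81.094,201.381). Closed: final G1 returns to the first vertex.

**Shape 5** — `<path>` open polyline, stroke `#ff0000` → engrave (S205, F2484). Machine vertices: (210.780,219.754) → (203.664,168.533) → (90.752,55.500). Open path.

**Shape 6** — `<path>` rectangle, stroke `#ff0000` → engrave (S205, F2484). Machine vertices: (42.896,231.869) → (60.512,231.869) → (60.512,147.239) → (42.896,147.239) → (42.896,231.869). Closed: final G1 returns to the first vertex.

G21
G90
G0 X155.022 Y172.524
M3 S205
G1 X205.637 Y9.300 F2484
G1 X79.809 Y157.547 F2484
G1 X176.088 Y108.936 F2484
G1 X95.854 Y16.192 F2484
G1 X149.075 Y160.065 F2484
G1 X155.022 Y172.524 F2484
M5
G0 X46.062 Y111.133
M3 S412
G1 X152.709 Y111.133 F1885
G1 X152.709 Y64.663 F1885
G1 X46.062 Y64.663 F1885
G1 X46.062 Y111.133 F1885
M5
G0 X204.835 Y134.628
M3 S412
G1 X198.207 Y136.593 F1885
G1 X22.705 Y75.284 F1885
G1 X135.392 Y202.745 F1885
M5
G0 X81.094 Y201.381
M3 S412
G1 X121.957 Y201.381 F1885
G1 X121.957 Y126.451 F1885
G1 X81.094 Y126.451 F1885
G1 X81.094 Y201.381 F1885
M5
G0 X210.780 Y219.754
M3 S205
G1 X203.664 Y168.533 F2484
G1 X90.752 Y55.500 F2484
M5
G0 X42.896 Y231.869
M3 S205
G1 X60.512 Y231.869 F2484
G1 X60.512 Y147.239 F2484
G1 X42.896 Y147.239 F2484
G1 X42.896 Y231.869 F2484
M5
G0 X0.000 Y0.000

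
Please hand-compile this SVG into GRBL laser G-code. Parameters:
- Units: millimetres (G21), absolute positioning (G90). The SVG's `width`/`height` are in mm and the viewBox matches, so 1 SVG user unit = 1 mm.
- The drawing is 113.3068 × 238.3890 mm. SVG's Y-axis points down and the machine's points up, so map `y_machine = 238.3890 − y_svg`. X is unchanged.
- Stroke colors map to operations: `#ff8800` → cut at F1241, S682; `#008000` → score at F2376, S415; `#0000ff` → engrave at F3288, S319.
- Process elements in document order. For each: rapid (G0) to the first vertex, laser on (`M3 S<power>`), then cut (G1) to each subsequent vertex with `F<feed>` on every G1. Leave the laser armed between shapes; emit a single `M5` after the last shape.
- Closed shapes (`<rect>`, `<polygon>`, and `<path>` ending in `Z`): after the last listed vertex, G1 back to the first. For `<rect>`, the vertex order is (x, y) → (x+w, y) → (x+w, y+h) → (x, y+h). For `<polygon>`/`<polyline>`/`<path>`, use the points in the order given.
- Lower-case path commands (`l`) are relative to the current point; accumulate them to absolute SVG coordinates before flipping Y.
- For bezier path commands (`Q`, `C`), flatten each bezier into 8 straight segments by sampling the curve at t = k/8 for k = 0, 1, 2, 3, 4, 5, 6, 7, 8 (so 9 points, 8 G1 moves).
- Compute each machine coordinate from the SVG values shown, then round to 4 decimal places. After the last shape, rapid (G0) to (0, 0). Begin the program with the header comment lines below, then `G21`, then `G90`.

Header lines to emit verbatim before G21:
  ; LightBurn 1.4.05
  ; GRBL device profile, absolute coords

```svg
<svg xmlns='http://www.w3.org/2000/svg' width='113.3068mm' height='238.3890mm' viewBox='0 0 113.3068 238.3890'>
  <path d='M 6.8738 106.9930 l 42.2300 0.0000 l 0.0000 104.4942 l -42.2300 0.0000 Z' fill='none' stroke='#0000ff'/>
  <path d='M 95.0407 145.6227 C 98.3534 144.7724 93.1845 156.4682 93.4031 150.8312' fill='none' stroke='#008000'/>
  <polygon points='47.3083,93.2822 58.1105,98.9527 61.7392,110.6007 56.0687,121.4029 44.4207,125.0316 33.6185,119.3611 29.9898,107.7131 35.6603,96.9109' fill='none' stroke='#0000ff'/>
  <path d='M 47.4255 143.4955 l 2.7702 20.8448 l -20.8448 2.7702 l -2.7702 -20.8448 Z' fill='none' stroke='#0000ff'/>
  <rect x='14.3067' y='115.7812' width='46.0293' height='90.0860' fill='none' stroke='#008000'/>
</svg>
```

; LightBurn 1.4.05
; GRBL device profile, absolute coords
G21
G90
G0 X6.8738 Y131.3960
M3 S319
G1 X49.1038 Y131.3960 F3288
G1 X49.1038 Y26.9018 F3288
G1 X6.8738 Y26.9018 F3288
G1 X6.8738 Y131.3960 F3288
G0 X95.0407 Y92.7663
M3 S415
G1 X95.9125 Y92.5554 F2376
G1 X96.1516 Y91.5185 F2376
G1 X95.9207 Y90.0056 F2376
G1 X95.3822 Y88.3670 F2376
G1 X94.6986 Y86.9528 F2376
G1 X94.0326 Y86.1131 F2376
G1 X93.5466 Y86.1980 F2376
G1 X93.4031 Y87.5578 F2376
G0 X47.3083 Y145.1068
M3 S319
G1 X58.1105 Y139.4363 F3288
G1 X61.7392 Y127.7883 F3288
G1 X56.0687 Y116.9861 F3288
G1 X44.4207 Y113.3574 F3288
G1 X33.6185 Y119.0279 F3288
G1 X29.9898 Y130.6759 F3288
G1 X35.6603 Y141.4781 F3288
G1 X47.3083 Y145.1068 F3288
G0 X47.4255 Y94.8935
M3 S319
G1 X50.1957 Y74.0487 F3288
G1 X29.3509 Y71.2785 F3288
G1 X26.5807 Y92.1233 F3288
G1 X47.4255 Y94.8935 F3288
G0 X14.3067 Y122.6078
M3 S415
G1 X60.3360 Y122.6078 F2376
G1 X60.3360 Y32.5218 F2376
G1 X14.3067 Y32.5218 F2376
G1 X14.3067 Y122.6078 F2376
M5
G0 X0.0000 Y0.0000

Since the viewBox matches the mm dimensions, user units are millimetres directly. The only transform is the Y-flip y_m = 238.3890 − y_svg.

Shape 1 is a rectangle drawn with `<path>`. Its stroke #0000ff means engrave at S319, F3288. After flipping Y the toolpath is (6.8738,131.3960) → (49.1038,131.3960) → (49.1038,26.9018) → (6.8738,26.9018) → (6.8738,131.3960), returning to the start.

Shape 2 is a cubic bezier drawn with `<path>`. Its stroke #008000 means score at S415, F2376. After flipping Y the toolpath is (95.0407,92.7663) → (95.9125,92.5554) → (96.1516,91.5185) → (95.9207,90.0056) → (95.3822,88.3670) → (94.6986,86.9528) → (94.0326,86.1131) → (93.5466,86.1980) → (93.4031,87.5578).

Shape 3 is a regular polygon drawn with `<polygon>`. Its stroke #0000ff means engrave at S319, F3288. After flipping Y the toolpath is (47.3083,145.1068) → (58.1105,139.4363) → (61.7392,127.7883) → (56.0687,116.9861) → (44.4207,113.3574) → (33.6185,119.0279) → (29.9898,130.6759) → (35.6603,141.4781) → (47.3083,145.1068), returning to the start.

Shape 4 is a regular polygon drawn with `<path>`. Its stroke #0000ff means engrave at S319, F3288. After flipping Y the toolpath is (47.4255,94.8935) → (50.1957,74.0487) → (29.3509,71.2785) → (26.5807,92.1233) → (47.4255,94.8935), returning to the start.

Shape 5 is a rectangle drawn with `<rect>`. Its stroke #008000 means score at S415, F2376. After flipping Y the toolpath is (14.3067,122.6078) → (60.3360,122.6078) → (60.3360,32.5218) → (14.3067,32.5218) → (14.3067,122.6078), returning to the start.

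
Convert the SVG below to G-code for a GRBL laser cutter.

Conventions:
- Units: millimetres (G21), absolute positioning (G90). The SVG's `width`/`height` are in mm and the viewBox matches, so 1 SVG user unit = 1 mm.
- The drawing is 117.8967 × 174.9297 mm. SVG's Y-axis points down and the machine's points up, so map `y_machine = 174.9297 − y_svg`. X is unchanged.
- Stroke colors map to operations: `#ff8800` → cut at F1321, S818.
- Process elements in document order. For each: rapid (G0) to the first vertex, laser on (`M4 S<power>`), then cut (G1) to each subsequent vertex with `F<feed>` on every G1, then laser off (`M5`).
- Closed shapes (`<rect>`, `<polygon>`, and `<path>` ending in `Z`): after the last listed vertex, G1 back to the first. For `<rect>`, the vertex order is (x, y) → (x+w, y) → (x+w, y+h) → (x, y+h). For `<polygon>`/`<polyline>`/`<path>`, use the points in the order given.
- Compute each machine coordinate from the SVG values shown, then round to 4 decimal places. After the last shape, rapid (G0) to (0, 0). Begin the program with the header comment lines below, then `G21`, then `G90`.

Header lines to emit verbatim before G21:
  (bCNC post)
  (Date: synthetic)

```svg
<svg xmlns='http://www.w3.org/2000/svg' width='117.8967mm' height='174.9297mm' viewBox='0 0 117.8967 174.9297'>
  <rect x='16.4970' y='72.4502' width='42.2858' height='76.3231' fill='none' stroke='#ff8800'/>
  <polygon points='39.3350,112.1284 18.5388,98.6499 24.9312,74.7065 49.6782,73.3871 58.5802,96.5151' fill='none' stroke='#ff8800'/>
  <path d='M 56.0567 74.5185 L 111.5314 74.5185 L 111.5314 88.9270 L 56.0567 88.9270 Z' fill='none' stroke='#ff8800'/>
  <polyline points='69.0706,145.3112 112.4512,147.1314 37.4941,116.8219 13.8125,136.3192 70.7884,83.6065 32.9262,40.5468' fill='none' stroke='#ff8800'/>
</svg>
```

(bCNC post)
(Date: synthetic)
G21
G90
G0 X16.4970 Y102.4795
M4 S818
G1 X58.7828 Y102.4795 F1321
G1 X58.7828 Y26.1564 F1321
G1 X16.4970 Y26.1564 F1321
G1 X16.4970 Y102.4795 F1321
M5
G0 X39.3350 Y62.8013
M4 S818
G1 X18.5388 Y76.2798 F1321
G1 X24.9312 Y100.2232 F1321
G1 X49.6782 Y101.5426 F1321
G1 X58.5802 Y78.4146 F1321
G1 X39.3350 Y62.8013 F1321
M5
G0 X56.0567 Y100.4112
M4 S818
G1 X111.5314 Y100.4112 F1321
G1 X111.5314 Y86.0027 F1321
G1 X56.0567 Y86.0027 F1321
G1 X56.0567 Y100.4112 F1321
M5
G0 X69.0706 Y29.6185
M4 S818
G1 X112.4512 Y27.7983 F1321
G1 X37.4941 Y58.1078 F1321
G1 X13.8125 Y38.6105 F1321
G1 X70.7884 Y91.3232 F1321
G1 X32.9262 Y134.3829 F1321
M5
G0 X0.0000 Y0.0000

Since the viewBox matches the mm dimensions, user units are millimetres directly. The only transform is the Y-flip y_m = 174.9297 − y_svg.

Shape 1 is a rectangle drawn with `<rect>`. Its stroke #ff8800 means cut at S818, F1321. After flipping Y the toolpath is (16.4970,102.4795) → (58.7828,102.4795) → (58.7828,26.1564) → (16.4970,26.1564) → (16.4970,102.4795), returning to the start.

Shape 2 is a regular polygon drawn with `<polygon>`. Its stroke #ff8800 means cut at S818, F1321. After flipping Y the toolpath is (39.3350,62.8013) → (18.5388,76.2798) → (24.9312,100.2232) → (49.6782,101.5426) → (58.5802,78.4146) → (39.3350,62.8013), returning to the start.

Shape 3 is a rectangle drawn with `<path>`. Its stroke #ff8800 means cut at S818, F1321. After flipping Y the toolpath is (56.0567,100.4112) → (111.5314,100.4112) → (111.5314,86.0027) → (56.0567,86.0027) → (56.0567,100.4112), returning to the start.

Shape 4 is a open polyline drawn with `<polyline>`. Its stroke #ff8800 means cut at S818, F1321. After flipping Y the toolpath is (69.0706,29.6185) → (112.4512,27.7983) → (37.4941,58.1078) → (13.8125,38.6105) → (70.7884,91.3232) → (32.9262,134.3829).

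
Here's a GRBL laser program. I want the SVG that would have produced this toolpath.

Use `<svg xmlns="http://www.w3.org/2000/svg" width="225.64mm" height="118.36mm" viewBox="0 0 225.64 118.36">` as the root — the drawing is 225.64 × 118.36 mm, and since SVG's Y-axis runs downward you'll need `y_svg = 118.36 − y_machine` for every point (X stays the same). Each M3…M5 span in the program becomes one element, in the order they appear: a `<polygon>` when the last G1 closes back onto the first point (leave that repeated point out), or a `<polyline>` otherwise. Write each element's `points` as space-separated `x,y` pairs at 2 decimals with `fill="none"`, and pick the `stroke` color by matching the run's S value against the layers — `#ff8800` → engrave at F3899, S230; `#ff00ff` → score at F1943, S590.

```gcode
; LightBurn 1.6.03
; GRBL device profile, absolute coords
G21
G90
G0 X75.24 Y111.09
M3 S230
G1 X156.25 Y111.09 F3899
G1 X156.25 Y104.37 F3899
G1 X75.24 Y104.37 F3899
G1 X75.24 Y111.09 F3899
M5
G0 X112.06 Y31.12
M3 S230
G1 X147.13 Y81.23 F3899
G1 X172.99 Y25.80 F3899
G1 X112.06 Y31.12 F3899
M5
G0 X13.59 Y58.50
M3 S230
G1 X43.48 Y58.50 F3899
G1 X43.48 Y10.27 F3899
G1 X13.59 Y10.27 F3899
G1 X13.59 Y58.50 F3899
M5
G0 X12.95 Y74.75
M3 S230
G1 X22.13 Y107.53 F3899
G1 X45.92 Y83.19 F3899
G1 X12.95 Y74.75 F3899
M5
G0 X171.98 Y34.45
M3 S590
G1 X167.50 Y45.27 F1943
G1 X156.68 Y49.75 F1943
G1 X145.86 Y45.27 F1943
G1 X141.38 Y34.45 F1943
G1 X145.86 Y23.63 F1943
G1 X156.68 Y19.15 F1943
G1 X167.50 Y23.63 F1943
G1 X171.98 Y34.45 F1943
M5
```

y_svg = 118.36 − y_m.

[1] S230→`#ff8800` (engrave); closed run; points: 75.24,7.27 156.25,7.27 156.25,13.99 75.24,13.99

[2] S230→`#ff8800` (engrave); closed run; points: 112.06,87.24 147.13,37.13 172.99,92.56

[3] S230→`#ff8800` (engrave); closed run; points: 13.59,59.86 43.48,59.86 43.48,108.09 13.59,108.09

[4] S230→`#ff8800` (engrave); closed run; points: 12.95,43.61 22.13,10.83 45.92,35.17

[5] S590→`#ff00ff` (score); closed run; points: 171.98,83.91 167.50,73.09 156.68,68.61 145.86,73.09 141.38,83.91 145.86,94.73 156.68,99.21 167.50,94.73

<svg xmlns="http://www.w3.org/2000/svg" width="225.64mm" height="118.36mm" viewBox="0 0 225.64 118.36">
  <polygon points="75.24,7.27 156.25,7.27 156.25,13.99 75.24,13.99" fill="none" stroke="#ff8800"/>
  <polygon points="112.06,87.24 147.13,37.13 172.99,92.56" fill="none" stroke="#ff8800"/>
  <polygon points="13.59,59.86 43.48,59.86 43.48,108.09 13.59,108.09" fill="none" stroke="#ff8800"/>
  <polygon points="12.95,43.61 22.13,10.83 45.92,35.17" fill="none" stroke="#ff8800"/>
  <polygon points="171.98,83.91 167.50,73.09 156.68,68.61 145.86,73.09 141.38,83.91 145.86,94.73 156.68,99.21 167.50,94.73" fill="none" stroke="#ff00ff"/>
</svg>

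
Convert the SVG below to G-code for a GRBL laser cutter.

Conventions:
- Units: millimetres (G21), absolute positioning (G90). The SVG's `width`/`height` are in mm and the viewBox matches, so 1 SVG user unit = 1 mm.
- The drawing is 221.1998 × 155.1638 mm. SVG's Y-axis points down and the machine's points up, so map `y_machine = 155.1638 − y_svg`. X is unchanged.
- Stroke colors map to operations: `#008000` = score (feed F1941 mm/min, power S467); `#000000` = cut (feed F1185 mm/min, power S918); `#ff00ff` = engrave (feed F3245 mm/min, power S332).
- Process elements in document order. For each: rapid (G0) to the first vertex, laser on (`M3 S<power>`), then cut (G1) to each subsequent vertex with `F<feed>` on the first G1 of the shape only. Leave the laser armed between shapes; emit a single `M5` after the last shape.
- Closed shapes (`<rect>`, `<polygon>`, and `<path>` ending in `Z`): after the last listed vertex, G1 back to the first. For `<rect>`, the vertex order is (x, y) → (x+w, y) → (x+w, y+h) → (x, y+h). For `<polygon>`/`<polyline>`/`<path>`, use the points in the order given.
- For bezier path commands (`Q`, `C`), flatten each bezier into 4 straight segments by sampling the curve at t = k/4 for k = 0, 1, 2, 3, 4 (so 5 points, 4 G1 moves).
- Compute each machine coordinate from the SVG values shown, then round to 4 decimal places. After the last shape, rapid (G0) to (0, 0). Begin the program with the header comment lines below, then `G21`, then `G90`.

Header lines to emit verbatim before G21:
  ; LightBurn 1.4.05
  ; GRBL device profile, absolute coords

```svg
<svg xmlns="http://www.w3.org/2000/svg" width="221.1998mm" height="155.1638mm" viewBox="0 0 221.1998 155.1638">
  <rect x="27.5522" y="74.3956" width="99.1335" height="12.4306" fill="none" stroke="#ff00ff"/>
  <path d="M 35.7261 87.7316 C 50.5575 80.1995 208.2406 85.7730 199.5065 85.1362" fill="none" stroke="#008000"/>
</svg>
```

; LightBurn 1.4.05
; GRBL device profile, absolute coords
G21
G90
G0 X27.5522 Y80.7682
M3 S332
G1 X126.6857 Y80.7682 F3245
G1 X126.6857 Y68.3376
G1 X27.5522 Y68.3376
G1 X27.5522 Y80.7682
G0 X35.7261 Y67.4322
M3 S467
G1 X68.8020 Y70.9258 F1941
G1 X126.4534 Y71.3156
G1 X179.6862 Y70.4126
G1 X199.5065 Y70.0276
M5
G0 X0.0000 Y0.0000

1 u = 1 mm; y_m = 155.1638 − y.

[1] `<rect>` rectangle, #ff00ff→engrave S332 F3245: (27.5522,80.7682) → (126.6857,80.7682) → (126.6857,68.3376) → (27.5522,68.3376) → (27.5522,80.7682) (closed)

[2] `<path>` cubic bezier, #008000→score S467 F1941: (35.7261,67.4322) → (68.8020,70.9258) → (126.4534,71.3156) → (179.6862,70.4126) → (199.5065,70.0276)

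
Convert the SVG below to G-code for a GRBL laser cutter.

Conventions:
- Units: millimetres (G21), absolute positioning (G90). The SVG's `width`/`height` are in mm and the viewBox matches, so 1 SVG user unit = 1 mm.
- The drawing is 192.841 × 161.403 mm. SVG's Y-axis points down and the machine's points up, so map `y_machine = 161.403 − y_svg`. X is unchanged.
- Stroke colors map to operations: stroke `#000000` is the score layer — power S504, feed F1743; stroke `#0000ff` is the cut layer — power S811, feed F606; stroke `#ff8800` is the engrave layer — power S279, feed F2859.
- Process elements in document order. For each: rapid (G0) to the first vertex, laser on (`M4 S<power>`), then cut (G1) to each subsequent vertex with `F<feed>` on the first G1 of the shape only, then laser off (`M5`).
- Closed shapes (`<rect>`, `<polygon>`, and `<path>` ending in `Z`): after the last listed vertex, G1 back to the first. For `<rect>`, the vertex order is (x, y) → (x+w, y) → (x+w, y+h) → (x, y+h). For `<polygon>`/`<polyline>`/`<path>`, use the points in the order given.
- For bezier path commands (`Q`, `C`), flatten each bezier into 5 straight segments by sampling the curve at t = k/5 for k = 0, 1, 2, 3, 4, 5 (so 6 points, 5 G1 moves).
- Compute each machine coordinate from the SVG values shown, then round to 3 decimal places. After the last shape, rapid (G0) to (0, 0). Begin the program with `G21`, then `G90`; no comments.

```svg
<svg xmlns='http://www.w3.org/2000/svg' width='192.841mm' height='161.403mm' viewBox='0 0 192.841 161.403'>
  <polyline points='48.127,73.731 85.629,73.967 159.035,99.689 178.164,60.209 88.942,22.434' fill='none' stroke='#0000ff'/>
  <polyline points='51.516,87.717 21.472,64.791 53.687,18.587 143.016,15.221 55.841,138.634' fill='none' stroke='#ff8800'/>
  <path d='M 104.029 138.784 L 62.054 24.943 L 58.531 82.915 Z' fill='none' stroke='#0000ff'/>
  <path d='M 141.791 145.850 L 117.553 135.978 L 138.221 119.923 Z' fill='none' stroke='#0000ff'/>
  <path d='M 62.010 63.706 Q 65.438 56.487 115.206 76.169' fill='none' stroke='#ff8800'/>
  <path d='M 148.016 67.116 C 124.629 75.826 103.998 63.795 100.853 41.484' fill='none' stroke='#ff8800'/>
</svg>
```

G21
G90
G0 X48.127 Y87.672
M4 S811
G1 X85.629 Y87.436 F606
G1 X159.035 Y61.714
G1 X178.164 Y101.194
G1 X88.942 Y138.969
M5
G0 X51.516 Y73.686
M4 S279
G1 X21.472 Y96.612 F2859
G1 X53.687 Y142.816
G1 X143.016 Y146.182
G1 X55.841 Y22.769
M5
G0 X104.029 Y22.619
M4 S811
G1 X62.054 Y136.460 F606
G1 X58.531 Y78.488
G1 X104.029 Y22.619
M5
G0 X141.791 Y15.553
M4 S811
G1 X117.553 Y25.425 F606
G1 X138.221 Y41.480
G1 X141.791 Y15.553
M5
G0 X62.010 Y97.697
M4 S279
G1 X65.235 Y99.509 F2859
G1 X72.167 Y99.168
G1 X82.806 Y96.675
G1 X97.152 Y92.031
G1 X115.206 Y85.234
M5
G0 X148.016 Y94.287
M4 S279
G1 X134.432 Y91.466 F2859
G1 X122.217 Y93.121
G1 X112.078 Y98.750
G1 X104.720 Y107.850
G1 X100.853 Y119.919
M5
G0 X0.000 Y0.000

1 u = 1 mm; y_m = 161.403 − y.

[1] `<polyline>` open polyline, #0000ff→cut S811 F606: (48.127,87.672) → (85.629,87.436) → (159.035,61.714) → (178.164,101.194) → (88.942,138.969)

[2] `<polyline>` open polyline, #ff8800→engrave S279 F2859: (51.516,73.686) → (21.472,96.612) → (53.687,142.816) → (143.016,146.182) → (55.841,22.769)

[3] `<path>` closed polygon, #0000ff→cut S811 F606: (104.029,22.619) → (62.054,136.460) → (58.531,78.488) → (104.029,22.619) (closed)

[4] `<path>` regular polygon, #0000ff→cut S811 F606: (141.791,15.553) → (117.553,25.425) → (138.221,41.480) → (141.791,15.553) (closed)

[5] `<path>` quadratic bezier, #ff8800→engrave S279 F2859: (62.010,97.697) → (65.235,99.509) → (72.167,99.168) → (82.806,96.675) → (97.152,92.031) → (115.206,85.234)

[6] `<path>` cubic bezier, #ff8800→engrave S279 F2859: (148.016,94.287) → (134.432,91.466) → (122.217,93.121) → (112.078,98.750) → (104.720,107.850) → (100.853,119.919)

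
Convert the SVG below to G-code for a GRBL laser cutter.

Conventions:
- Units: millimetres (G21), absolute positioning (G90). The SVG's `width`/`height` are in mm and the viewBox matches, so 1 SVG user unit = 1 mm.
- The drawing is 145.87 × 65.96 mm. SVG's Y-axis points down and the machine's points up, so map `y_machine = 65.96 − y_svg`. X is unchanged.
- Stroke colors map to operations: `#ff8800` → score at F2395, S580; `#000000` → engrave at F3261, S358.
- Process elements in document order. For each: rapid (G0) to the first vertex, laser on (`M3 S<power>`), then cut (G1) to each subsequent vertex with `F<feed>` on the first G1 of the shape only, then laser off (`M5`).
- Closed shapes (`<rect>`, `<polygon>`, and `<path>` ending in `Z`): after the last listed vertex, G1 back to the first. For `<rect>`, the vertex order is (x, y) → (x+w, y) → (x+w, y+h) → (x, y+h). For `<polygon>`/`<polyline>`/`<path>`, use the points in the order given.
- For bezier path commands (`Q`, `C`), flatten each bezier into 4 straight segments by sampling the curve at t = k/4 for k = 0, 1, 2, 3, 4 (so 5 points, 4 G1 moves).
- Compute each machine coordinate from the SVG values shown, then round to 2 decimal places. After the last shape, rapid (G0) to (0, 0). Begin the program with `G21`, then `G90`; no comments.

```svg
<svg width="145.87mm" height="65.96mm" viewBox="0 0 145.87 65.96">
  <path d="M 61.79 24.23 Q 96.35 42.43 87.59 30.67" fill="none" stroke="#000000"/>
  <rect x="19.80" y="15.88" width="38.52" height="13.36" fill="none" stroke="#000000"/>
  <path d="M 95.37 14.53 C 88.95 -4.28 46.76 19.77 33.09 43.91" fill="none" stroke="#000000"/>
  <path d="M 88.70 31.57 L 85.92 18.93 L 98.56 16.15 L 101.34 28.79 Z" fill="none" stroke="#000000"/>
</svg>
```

G21
G90
G0 X61.79 Y41.73
M3 S358
G1 X76.36 Y34.50 F3261
G1 X85.52 Y31.02
G1 X89.26 Y31.28
G1 X87.59 Y35.29
M5
G0 X19.80 Y50.08
M3 S358
G1 X58.32 Y50.08 F3261
G1 X58.32 Y36.72
G1 X19.80 Y36.72
G1 X19.80 Y50.08
M5
G0 X95.37 Y51.43
M3 S358
G1 X84.85 Y58.17 F3261
G1 X66.95 Y52.85
G1 X47.69 Y39.47
G1 X33.09 Y22.05
M5
G0 X88.70 Y34.39
M3 S358
G1 X85.92 Y47.03 F3261
G1 X98.56 Y49.81
G1 X101.34 Y37.17
G1 X88.70 Y34.39
M5
G0 X0.00 Y0.00

viewBox `0 0 145.87 65.96` with mm width/height → 1 unit = 1 mm. Flip: y_m = 65.96 − y_svg.

**Shape 1** — `<path>` quadratic bezier, stroke `#000000` → engrave (S358, F3261). Control points (SVG): P0=(61.79,24.23), P1=(96.35,42.43), P2=(87.59,30.67); sampled at t=k/4. Machine vertices: (61.79,41.73) → (76.36,34.50) → (85.52,31.02) → (89.26,31.28) → (87.59,35.29). Open path.

**Shape 2** — `<rect>` rectangle, stroke `#000000` → engrave (S358, F3261). Machine vertices: (19.80,50.08) → (58.32,50.08) → (58.32,36.72) → (19.80,36.72) → (19.80,50.08). Closed: final G1 returns to the first vertex.

**Shape 3** — `<path>` cubic bezier, stroke `#000000` → engrave (S358, F3261). Control points (SVG): P0=(95.37,14.53), P1=(88.95,-4.28), P2=(46.76,19.77), P3=(33.09,43.91); sampled at t=k/4. Machine vertices: (95.37,51.43) → (84.85,58.17) → (66.95,52.85) → (47.69,39.47) → (33.09,22.05). Open path.

**Shape 4** — `<path>` regular polygon, stroke `#000000` → engrave (S358, F3261). Machine vertices: (88.70,34.39) → (85.92,47.03) → (98.56,49.81) → (101.34,37.17) → (88.70,34.39). Closed: final G1 returns to the first vertex.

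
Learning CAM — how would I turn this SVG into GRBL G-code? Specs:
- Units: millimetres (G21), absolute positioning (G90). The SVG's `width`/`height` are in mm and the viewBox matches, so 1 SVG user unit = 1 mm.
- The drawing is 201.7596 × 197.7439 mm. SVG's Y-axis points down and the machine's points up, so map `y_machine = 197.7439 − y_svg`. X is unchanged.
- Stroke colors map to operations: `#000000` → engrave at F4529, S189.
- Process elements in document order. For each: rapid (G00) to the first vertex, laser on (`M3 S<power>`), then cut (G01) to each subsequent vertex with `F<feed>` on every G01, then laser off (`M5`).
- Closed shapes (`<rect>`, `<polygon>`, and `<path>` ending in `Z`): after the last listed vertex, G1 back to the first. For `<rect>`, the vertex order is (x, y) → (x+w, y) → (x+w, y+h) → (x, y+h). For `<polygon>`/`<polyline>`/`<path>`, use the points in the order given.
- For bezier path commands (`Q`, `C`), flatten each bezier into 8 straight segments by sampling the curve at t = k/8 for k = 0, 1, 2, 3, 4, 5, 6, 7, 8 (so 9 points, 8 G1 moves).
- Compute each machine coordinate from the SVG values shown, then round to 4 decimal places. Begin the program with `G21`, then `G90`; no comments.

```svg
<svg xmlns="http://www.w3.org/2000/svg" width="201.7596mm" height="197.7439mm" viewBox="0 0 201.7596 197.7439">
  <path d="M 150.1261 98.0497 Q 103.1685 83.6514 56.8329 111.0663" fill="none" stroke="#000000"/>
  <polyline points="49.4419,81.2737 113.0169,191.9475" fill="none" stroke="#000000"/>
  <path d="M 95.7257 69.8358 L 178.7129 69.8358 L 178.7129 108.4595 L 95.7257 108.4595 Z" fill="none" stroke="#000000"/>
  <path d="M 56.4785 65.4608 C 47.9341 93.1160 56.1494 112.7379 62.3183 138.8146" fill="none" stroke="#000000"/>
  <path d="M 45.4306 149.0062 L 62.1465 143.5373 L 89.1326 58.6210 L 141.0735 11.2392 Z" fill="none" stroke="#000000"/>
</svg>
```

G21
G90
G00 X150.1261 Y99.6942
M3 S189
G01 X138.3964 Y102.6404 F4529
G01 X126.6862 Y104.2800 F4529
G01 X114.9954 Y104.6129 F4529
G01 X103.3240 Y103.6392 F4529
G01 X91.6721 Y101.3588 F4529
G01 X80.0396 Y97.7717 F4529
G01 X68.4265 Y92.8780 F4529
G01 X56.8329 Y86.6776 F4529
M5
G00 X49.4419 Y116.4702
M3 S189
G01 X113.0169 Y5.7964 F4529
M5
G00 X95.7257 Y127.9081
M3 S189
G01 X178.7129 Y127.9081 F4529
G01 X178.7129 Y89.2844 F4529
G01 X95.7257 Y89.2844 F4529
G01 X95.7257 Y127.9081 F4529
M5
G00 X56.4785 Y132.2831
M3 S189
G01 X54.0232 Y122.2607 F4529
G01 X52.9188 Y112.8216 F4529
G01 X52.9448 Y103.7960 F4529
G01 X53.8809 Y95.0143 F4529
G01 X55.5067 Y86.3065 F4529
G01 X57.6018 Y77.5029 F4529
G01 X59.9458 Y68.4338 F4529
G01 X62.3183 Y58.9293 F4529
M5
G00 X45.4306 Y48.7377
M3 S189
G01 X62.1465 Y54.2066 F4529
G01 X89.1326 Y139.1229 F4529
G01 X141.0735 Y186.5047 F4529
G01 X45.4306 Y48.7377 F4529
M5

viewBox `0 0 201.7596 197.7439` with mm width/height → 1 unit = 1 mm. Flip: y_m = 197.7439 − y_svg.

**Shape 1** — `<path>` quadratic bezier, stroke `#000000` → engrave (S189, F4529). Control points (SVG): P0=(150.1261,98.0497), P1=(103.1685,83.6514), P2=(56.8329,111.0663); sampled at t=k/8. Machine vertices: (150.1261,99.6942) → (138.3964,102.6404) → (126.6862,104.2800) → (114.9954,104.6129) → (103.3240,103.6392) → (91.6721,101.3588) → (80.0396,97.7717) → (68.4265,92.8780) → (56.8329,86.6776). Open path.

**Shape 2** — `<polyline>` line segment, stroke `#000000` → engrave (S189, F4529). Machine vertices: (49.4419,116.4702) → (113.0169,5.7964). Open path.

**Shape 3** — `<path>` rectangle, stroke `#000000` → engrave (S189, F4529). Machine vertices: (95.7257,127.9081) → (178.7129,127.9081) → (178.7129,89.2844) → (95.7257,89.2844) → (95.7257,127.9081). Closed: final G1 returns to the first vertex.

**Shape 4** — `<path>` cubic bezier, stroke `#000000` → engrave (S189, F4529). Control points (SVG): P0=(56.4785,65.4608), P1=(47.9341,93.1160), P2=(56.1494,112.7379), P3=(62.3183,138.8146); sampled at t=k/8. Machine vertices: (56.4785,132.2831) → (54.0232,122.2607) → (52.9188,112.8216) → (52.9448,103.7960) → (53.8809,95.0143) → (55.5067,86.3065) → (57.6018,77.5029) → (59.9458,68.4338) → (62.3183,58.9293). Open path.

**Shape 5** — `<path>` closed polygon, stroke `#000000` → engrave (S189, F4529). Machine vertices: (45.4306,48.7377) → (62.1465,54.2066) → (89.1326,139.1229) → (141.0735,186.5047) → (45.4306,48.7377). Closed: final G1 returns to the first vertex.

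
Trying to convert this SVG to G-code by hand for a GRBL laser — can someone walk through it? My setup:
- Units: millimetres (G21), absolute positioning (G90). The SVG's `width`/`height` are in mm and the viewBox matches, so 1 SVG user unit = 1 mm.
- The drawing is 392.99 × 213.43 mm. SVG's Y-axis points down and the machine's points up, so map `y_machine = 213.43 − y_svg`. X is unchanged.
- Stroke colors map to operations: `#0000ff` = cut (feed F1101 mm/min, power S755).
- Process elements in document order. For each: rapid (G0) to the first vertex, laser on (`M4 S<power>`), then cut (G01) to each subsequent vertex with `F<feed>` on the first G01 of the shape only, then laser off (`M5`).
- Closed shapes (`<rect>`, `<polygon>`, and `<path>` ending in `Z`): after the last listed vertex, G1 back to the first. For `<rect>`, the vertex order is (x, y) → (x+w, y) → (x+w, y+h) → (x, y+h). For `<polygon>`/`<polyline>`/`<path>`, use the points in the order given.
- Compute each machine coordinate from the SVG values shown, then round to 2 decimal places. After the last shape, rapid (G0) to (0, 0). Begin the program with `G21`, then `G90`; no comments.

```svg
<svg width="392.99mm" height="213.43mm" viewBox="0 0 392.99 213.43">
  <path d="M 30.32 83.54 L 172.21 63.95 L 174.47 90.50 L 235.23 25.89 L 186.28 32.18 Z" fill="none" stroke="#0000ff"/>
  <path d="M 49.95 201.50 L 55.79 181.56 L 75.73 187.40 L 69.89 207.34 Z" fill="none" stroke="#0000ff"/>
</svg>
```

Since the viewBox matches the mm dimensions, user units are millimetres directly. The only transform is the Y-flip y_m = 213.43 − y_svg.

Shape 1 is a closed polygon drawn with `<path>`. Its stroke #0000ff means cut at S755, F1101. After flipping Y the toolpath is (30.32,129.89) → (172.21,149.48) → (174.47,122.93) → (235.23,187.54) → (186.28,181.25) → (30.32,129.89), returning to the start.

Shape 2 is a regular polygon drawn with `<path>`. Its stroke #0000ff means cut at S755, F1101. After flipping Y the toolpath is (49.95,11.93) → (55.79,31.87) → (75.73,26.03) → (69.89,6.09) → (49.95,11.93), returning to the start.

G21
G90
G0 X30.32 Y129.89
M4 S755
G01 X172.21 Y149.48 F1101
G01 X174.47 Y122.93
G01 X235.23 Y187.54
G01 X186.28 Y181.25
G01 X30.32 Y129.89
M5
G0 X49.95 Y11.93
M4 S755
G01 X55.79 Y31.87 F1101
G01 X75.73 Y26.03
G01 X69.89 Y6.09
G01 X49.95 Y11.93
M5
G0 X0.00 Y0.00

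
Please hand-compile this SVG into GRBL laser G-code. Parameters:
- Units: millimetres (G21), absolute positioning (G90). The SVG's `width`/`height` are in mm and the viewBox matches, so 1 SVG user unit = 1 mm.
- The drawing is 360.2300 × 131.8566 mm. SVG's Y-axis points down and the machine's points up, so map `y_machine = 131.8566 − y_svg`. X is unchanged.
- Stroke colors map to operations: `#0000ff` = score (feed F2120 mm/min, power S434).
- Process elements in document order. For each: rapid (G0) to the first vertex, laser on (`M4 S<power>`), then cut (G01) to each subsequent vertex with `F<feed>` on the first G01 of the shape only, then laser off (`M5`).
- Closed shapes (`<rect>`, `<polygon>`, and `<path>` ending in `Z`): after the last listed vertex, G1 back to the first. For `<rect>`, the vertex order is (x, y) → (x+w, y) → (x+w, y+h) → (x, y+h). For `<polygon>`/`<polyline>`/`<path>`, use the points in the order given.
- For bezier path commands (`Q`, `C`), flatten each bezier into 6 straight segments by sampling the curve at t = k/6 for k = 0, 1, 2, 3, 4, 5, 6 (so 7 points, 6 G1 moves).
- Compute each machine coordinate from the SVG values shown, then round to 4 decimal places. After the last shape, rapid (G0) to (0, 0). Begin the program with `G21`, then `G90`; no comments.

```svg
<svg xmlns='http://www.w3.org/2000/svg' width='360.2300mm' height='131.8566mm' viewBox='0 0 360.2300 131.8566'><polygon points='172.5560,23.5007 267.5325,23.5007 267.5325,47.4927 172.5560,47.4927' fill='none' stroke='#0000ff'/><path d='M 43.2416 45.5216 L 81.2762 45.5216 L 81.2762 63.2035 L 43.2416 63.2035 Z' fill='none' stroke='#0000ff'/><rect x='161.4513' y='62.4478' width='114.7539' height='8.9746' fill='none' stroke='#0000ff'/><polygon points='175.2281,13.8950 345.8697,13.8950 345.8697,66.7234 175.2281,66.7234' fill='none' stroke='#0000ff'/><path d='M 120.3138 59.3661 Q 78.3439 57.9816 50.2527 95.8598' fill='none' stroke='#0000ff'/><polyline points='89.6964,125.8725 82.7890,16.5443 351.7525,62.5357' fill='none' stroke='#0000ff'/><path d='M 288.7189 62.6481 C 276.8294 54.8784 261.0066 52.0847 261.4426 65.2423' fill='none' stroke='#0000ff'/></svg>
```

1 u = 1 mm; y_m = 131.8566 − y.

[1] `<polygon>` rectangle, #0000ff→score S434 F2120: (172.5560,108.3559) → (267.5325,108.3559) → (267.5325,84.3639) → (172.5560,84.3639) → (172.5560,108.3559) (closed)

[2] `<path>` rectangle, #0000ff→score S434 F2120: (43.2416,86.3350) → (81.2762,86.3350) → (81.2762,68.6531) → (43.2416,68.6531) → (43.2416,86.3350) (closed)

[3] `<rect>` rectangle, #0000ff→score S434 F2120: (161.4513,69.4088) → (276.2052,69.4088) → (276.2052,60.4342) → (161.4513,60.4342) → (161.4513,69.4088) (closed)

[4] `<polygon>` rectangle, #0000ff→score S434 F2120: (175.2281,117.9616) → (345.8697,117.9616) → (345.8697,65.1332) → (175.2281,65.1332) → (175.2281,117.9616) (closed)

[5] `<path>` quadratic bezier, #0000ff→score S434 F2120: (120.3138,72.4905) → (106.7094,71.8614) → (93.8759,69.0510) → (81.8136,64.0593) → (70.5222,56.8864) → (60.0020,47.5322) → (50.2527,35.9968)

[6] `<polyline>` open polyline, #0000ff→score S434 F2120: (89.6964,5.9841) → (82.7890,115.3123) → (351.7525,69.3209)

[7] `<path>` cubic bezier, #0000ff→score S434 F2120: (288.7189,69.2085) → (282.5399,72.6279) → (276.2662,74.9130) → (270.4587,75.7591) → (265.6783,74.8613) → (262.4860,71.9146) → (261.4426,66.6143)

G21
G90
G0 X172.5560 Y108.3559
M4 S434
G01 X267.5325 Y108.3559 F2120
G01 X267.5325 Y84.3639
G01 X172.5560 Y84.3639
G01 X172.5560 Y108.3559
M5
G0 X43.2416 Y86.3350
M4 S434
G01 X81.2762 Y86.3350 F2120
G01 X81.2762 Y68.6531
G01 X43.2416 Y68.6531
G01 X43.2416 Y86.3350
M5
G0 X161.4513 Y69.4088
M4 S434
G01 X276.2052 Y69.4088 F2120
G01 X276.2052 Y60.4342
G01 X161.4513 Y60.4342
G01 X161.4513 Y69.4088
M5
G0 X175.2281 Y117.9616
M4 S434
G01 X345.8697 Y117.9616 F2120
G01 X345.8697 Y65.1332
G01 X175.2281 Y65.1332
G01 X175.2281 Y117.9616
M5
G0 X120.3138 Y72.4905
M4 S434
G01 X106.7094 Y71.8614 F2120
G01 X93.8759 Y69.0510
G01 X81.8136 Y64.0593
G01 X70.5222 Y56.8864
G01 X60.0020 Y47.5322
G01 X50.2527 Y35.9968
M5
G0 X89.6964 Y5.9841
M4 S434
G01 X82.7890 Y115.3123 F2120
G01 X351.7525 Y69.3209
M5
G0 X288.7189 Y69.2085
M4 S434
G01 X282.5399 Y72.6279 F2120
G01 X276.2662 Y74.9130
G01 X270.4587 Y75.7591
G01 X265.6783 Y74.8613
G01 X262.4860 Y71.9146
G01 X261.4426 Y66.6143
M5
G0 X0.0000 Y0.0000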